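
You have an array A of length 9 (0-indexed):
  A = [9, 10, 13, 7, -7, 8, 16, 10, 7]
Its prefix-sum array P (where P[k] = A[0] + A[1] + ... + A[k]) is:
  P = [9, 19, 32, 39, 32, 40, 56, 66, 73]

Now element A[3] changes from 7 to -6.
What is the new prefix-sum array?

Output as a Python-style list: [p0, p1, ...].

Answer: [9, 19, 32, 26, 19, 27, 43, 53, 60]

Derivation:
Change: A[3] 7 -> -6, delta = -13
P[k] for k < 3: unchanged (A[3] not included)
P[k] for k >= 3: shift by delta = -13
  P[0] = 9 + 0 = 9
  P[1] = 19 + 0 = 19
  P[2] = 32 + 0 = 32
  P[3] = 39 + -13 = 26
  P[4] = 32 + -13 = 19
  P[5] = 40 + -13 = 27
  P[6] = 56 + -13 = 43
  P[7] = 66 + -13 = 53
  P[8] = 73 + -13 = 60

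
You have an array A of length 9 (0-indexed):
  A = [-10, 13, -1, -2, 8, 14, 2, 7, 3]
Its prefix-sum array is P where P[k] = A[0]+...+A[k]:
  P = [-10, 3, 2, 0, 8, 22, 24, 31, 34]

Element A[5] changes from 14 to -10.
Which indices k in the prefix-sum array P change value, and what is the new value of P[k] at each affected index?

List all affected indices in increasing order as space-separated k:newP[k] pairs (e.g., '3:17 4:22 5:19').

P[k] = A[0] + ... + A[k]
P[k] includes A[5] iff k >= 5
Affected indices: 5, 6, ..., 8; delta = -24
  P[5]: 22 + -24 = -2
  P[6]: 24 + -24 = 0
  P[7]: 31 + -24 = 7
  P[8]: 34 + -24 = 10

Answer: 5:-2 6:0 7:7 8:10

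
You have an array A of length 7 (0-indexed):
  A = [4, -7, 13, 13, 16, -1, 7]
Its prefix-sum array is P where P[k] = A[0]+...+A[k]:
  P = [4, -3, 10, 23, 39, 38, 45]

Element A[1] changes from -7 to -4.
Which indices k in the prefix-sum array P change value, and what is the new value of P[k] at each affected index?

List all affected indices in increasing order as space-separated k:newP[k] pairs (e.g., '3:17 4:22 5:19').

P[k] = A[0] + ... + A[k]
P[k] includes A[1] iff k >= 1
Affected indices: 1, 2, ..., 6; delta = 3
  P[1]: -3 + 3 = 0
  P[2]: 10 + 3 = 13
  P[3]: 23 + 3 = 26
  P[4]: 39 + 3 = 42
  P[5]: 38 + 3 = 41
  P[6]: 45 + 3 = 48

Answer: 1:0 2:13 3:26 4:42 5:41 6:48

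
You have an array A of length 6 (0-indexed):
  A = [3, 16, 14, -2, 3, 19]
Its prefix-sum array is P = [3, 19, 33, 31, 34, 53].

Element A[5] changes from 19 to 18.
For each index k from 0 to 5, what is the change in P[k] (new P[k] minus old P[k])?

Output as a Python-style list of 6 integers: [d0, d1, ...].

Element change: A[5] 19 -> 18, delta = -1
For k < 5: P[k] unchanged, delta_P[k] = 0
For k >= 5: P[k] shifts by exactly -1
Delta array: [0, 0, 0, 0, 0, -1]

Answer: [0, 0, 0, 0, 0, -1]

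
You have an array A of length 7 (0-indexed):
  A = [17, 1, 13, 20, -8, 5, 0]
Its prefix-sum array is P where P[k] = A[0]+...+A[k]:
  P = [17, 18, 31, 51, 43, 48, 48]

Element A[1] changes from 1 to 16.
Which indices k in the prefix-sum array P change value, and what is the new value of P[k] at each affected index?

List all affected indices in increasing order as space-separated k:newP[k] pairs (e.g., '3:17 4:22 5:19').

Answer: 1:33 2:46 3:66 4:58 5:63 6:63

Derivation:
P[k] = A[0] + ... + A[k]
P[k] includes A[1] iff k >= 1
Affected indices: 1, 2, ..., 6; delta = 15
  P[1]: 18 + 15 = 33
  P[2]: 31 + 15 = 46
  P[3]: 51 + 15 = 66
  P[4]: 43 + 15 = 58
  P[5]: 48 + 15 = 63
  P[6]: 48 + 15 = 63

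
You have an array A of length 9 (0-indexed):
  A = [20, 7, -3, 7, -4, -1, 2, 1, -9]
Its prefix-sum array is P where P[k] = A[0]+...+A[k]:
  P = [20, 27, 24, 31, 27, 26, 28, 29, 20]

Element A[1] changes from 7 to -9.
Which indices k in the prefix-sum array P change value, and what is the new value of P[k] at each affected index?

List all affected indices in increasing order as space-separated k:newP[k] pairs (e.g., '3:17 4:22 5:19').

Answer: 1:11 2:8 3:15 4:11 5:10 6:12 7:13 8:4

Derivation:
P[k] = A[0] + ... + A[k]
P[k] includes A[1] iff k >= 1
Affected indices: 1, 2, ..., 8; delta = -16
  P[1]: 27 + -16 = 11
  P[2]: 24 + -16 = 8
  P[3]: 31 + -16 = 15
  P[4]: 27 + -16 = 11
  P[5]: 26 + -16 = 10
  P[6]: 28 + -16 = 12
  P[7]: 29 + -16 = 13
  P[8]: 20 + -16 = 4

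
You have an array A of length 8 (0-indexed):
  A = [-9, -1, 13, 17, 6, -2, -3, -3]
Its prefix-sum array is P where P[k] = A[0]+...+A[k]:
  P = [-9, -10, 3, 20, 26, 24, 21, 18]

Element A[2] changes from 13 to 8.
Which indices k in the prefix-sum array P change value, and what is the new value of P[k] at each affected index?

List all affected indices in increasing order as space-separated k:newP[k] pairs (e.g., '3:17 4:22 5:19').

Answer: 2:-2 3:15 4:21 5:19 6:16 7:13

Derivation:
P[k] = A[0] + ... + A[k]
P[k] includes A[2] iff k >= 2
Affected indices: 2, 3, ..., 7; delta = -5
  P[2]: 3 + -5 = -2
  P[3]: 20 + -5 = 15
  P[4]: 26 + -5 = 21
  P[5]: 24 + -5 = 19
  P[6]: 21 + -5 = 16
  P[7]: 18 + -5 = 13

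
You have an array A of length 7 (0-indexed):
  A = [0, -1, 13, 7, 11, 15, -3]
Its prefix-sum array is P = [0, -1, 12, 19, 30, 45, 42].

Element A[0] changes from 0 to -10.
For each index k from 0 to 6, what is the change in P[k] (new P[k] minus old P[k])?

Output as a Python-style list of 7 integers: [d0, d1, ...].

Answer: [-10, -10, -10, -10, -10, -10, -10]

Derivation:
Element change: A[0] 0 -> -10, delta = -10
For k < 0: P[k] unchanged, delta_P[k] = 0
For k >= 0: P[k] shifts by exactly -10
Delta array: [-10, -10, -10, -10, -10, -10, -10]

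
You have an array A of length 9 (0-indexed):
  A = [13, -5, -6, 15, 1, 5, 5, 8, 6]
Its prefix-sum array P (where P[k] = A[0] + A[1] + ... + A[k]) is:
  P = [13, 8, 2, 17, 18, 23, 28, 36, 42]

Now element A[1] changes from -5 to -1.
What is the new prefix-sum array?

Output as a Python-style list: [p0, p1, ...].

Change: A[1] -5 -> -1, delta = 4
P[k] for k < 1: unchanged (A[1] not included)
P[k] for k >= 1: shift by delta = 4
  P[0] = 13 + 0 = 13
  P[1] = 8 + 4 = 12
  P[2] = 2 + 4 = 6
  P[3] = 17 + 4 = 21
  P[4] = 18 + 4 = 22
  P[5] = 23 + 4 = 27
  P[6] = 28 + 4 = 32
  P[7] = 36 + 4 = 40
  P[8] = 42 + 4 = 46

Answer: [13, 12, 6, 21, 22, 27, 32, 40, 46]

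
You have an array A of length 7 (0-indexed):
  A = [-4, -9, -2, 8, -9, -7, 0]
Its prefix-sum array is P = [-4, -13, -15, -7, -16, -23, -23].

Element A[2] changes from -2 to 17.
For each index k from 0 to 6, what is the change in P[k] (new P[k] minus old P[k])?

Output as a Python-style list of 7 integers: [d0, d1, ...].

Answer: [0, 0, 19, 19, 19, 19, 19]

Derivation:
Element change: A[2] -2 -> 17, delta = 19
For k < 2: P[k] unchanged, delta_P[k] = 0
For k >= 2: P[k] shifts by exactly 19
Delta array: [0, 0, 19, 19, 19, 19, 19]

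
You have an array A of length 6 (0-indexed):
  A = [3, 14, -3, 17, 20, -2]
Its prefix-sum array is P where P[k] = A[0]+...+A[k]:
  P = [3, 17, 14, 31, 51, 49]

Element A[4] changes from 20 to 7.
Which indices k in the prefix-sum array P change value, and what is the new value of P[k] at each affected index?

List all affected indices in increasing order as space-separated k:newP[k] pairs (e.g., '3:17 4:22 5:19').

P[k] = A[0] + ... + A[k]
P[k] includes A[4] iff k >= 4
Affected indices: 4, 5, ..., 5; delta = -13
  P[4]: 51 + -13 = 38
  P[5]: 49 + -13 = 36

Answer: 4:38 5:36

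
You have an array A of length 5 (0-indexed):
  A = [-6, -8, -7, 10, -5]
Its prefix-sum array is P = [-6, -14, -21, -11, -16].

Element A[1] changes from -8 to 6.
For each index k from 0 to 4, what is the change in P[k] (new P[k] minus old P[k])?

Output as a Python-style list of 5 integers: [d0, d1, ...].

Answer: [0, 14, 14, 14, 14]

Derivation:
Element change: A[1] -8 -> 6, delta = 14
For k < 1: P[k] unchanged, delta_P[k] = 0
For k >= 1: P[k] shifts by exactly 14
Delta array: [0, 14, 14, 14, 14]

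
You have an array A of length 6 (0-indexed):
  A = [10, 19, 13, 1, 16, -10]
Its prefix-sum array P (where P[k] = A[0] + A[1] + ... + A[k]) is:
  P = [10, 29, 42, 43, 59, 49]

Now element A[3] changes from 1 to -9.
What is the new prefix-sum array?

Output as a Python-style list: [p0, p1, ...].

Answer: [10, 29, 42, 33, 49, 39]

Derivation:
Change: A[3] 1 -> -9, delta = -10
P[k] for k < 3: unchanged (A[3] not included)
P[k] for k >= 3: shift by delta = -10
  P[0] = 10 + 0 = 10
  P[1] = 29 + 0 = 29
  P[2] = 42 + 0 = 42
  P[3] = 43 + -10 = 33
  P[4] = 59 + -10 = 49
  P[5] = 49 + -10 = 39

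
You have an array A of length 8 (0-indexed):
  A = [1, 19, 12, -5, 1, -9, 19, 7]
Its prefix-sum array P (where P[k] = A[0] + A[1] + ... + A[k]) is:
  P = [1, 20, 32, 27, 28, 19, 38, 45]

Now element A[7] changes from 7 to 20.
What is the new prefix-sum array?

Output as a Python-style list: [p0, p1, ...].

Answer: [1, 20, 32, 27, 28, 19, 38, 58]

Derivation:
Change: A[7] 7 -> 20, delta = 13
P[k] for k < 7: unchanged (A[7] not included)
P[k] for k >= 7: shift by delta = 13
  P[0] = 1 + 0 = 1
  P[1] = 20 + 0 = 20
  P[2] = 32 + 0 = 32
  P[3] = 27 + 0 = 27
  P[4] = 28 + 0 = 28
  P[5] = 19 + 0 = 19
  P[6] = 38 + 0 = 38
  P[7] = 45 + 13 = 58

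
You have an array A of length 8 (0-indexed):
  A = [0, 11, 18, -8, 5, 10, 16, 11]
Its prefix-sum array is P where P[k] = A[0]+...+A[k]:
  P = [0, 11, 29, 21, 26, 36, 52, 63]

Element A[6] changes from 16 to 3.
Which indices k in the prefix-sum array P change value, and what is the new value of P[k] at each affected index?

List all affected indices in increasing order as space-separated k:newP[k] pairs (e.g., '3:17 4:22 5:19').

P[k] = A[0] + ... + A[k]
P[k] includes A[6] iff k >= 6
Affected indices: 6, 7, ..., 7; delta = -13
  P[6]: 52 + -13 = 39
  P[7]: 63 + -13 = 50

Answer: 6:39 7:50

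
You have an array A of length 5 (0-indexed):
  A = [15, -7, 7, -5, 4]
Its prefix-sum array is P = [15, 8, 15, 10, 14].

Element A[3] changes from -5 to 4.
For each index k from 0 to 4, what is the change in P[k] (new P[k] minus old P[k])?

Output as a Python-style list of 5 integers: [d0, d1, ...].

Answer: [0, 0, 0, 9, 9]

Derivation:
Element change: A[3] -5 -> 4, delta = 9
For k < 3: P[k] unchanged, delta_P[k] = 0
For k >= 3: P[k] shifts by exactly 9
Delta array: [0, 0, 0, 9, 9]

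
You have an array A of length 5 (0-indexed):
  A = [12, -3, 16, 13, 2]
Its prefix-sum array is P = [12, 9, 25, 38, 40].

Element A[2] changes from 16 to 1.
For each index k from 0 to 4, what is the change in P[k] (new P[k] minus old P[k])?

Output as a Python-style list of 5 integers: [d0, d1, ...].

Element change: A[2] 16 -> 1, delta = -15
For k < 2: P[k] unchanged, delta_P[k] = 0
For k >= 2: P[k] shifts by exactly -15
Delta array: [0, 0, -15, -15, -15]

Answer: [0, 0, -15, -15, -15]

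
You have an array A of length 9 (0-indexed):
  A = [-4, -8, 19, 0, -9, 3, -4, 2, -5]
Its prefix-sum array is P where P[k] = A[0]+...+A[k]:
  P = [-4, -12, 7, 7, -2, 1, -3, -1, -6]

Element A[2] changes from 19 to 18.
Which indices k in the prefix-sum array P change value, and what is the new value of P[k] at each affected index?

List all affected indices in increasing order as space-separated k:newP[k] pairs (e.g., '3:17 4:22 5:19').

P[k] = A[0] + ... + A[k]
P[k] includes A[2] iff k >= 2
Affected indices: 2, 3, ..., 8; delta = -1
  P[2]: 7 + -1 = 6
  P[3]: 7 + -1 = 6
  P[4]: -2 + -1 = -3
  P[5]: 1 + -1 = 0
  P[6]: -3 + -1 = -4
  P[7]: -1 + -1 = -2
  P[8]: -6 + -1 = -7

Answer: 2:6 3:6 4:-3 5:0 6:-4 7:-2 8:-7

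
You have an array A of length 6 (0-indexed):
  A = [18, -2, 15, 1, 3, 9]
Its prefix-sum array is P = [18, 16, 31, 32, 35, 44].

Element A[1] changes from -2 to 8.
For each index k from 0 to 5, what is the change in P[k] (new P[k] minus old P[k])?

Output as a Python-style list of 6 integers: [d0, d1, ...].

Answer: [0, 10, 10, 10, 10, 10]

Derivation:
Element change: A[1] -2 -> 8, delta = 10
For k < 1: P[k] unchanged, delta_P[k] = 0
For k >= 1: P[k] shifts by exactly 10
Delta array: [0, 10, 10, 10, 10, 10]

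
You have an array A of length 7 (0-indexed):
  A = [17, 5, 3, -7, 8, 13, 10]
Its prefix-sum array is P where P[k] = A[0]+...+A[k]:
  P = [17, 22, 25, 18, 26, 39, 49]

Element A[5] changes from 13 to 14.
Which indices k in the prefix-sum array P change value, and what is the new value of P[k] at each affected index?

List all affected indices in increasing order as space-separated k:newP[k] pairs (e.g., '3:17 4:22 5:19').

Answer: 5:40 6:50

Derivation:
P[k] = A[0] + ... + A[k]
P[k] includes A[5] iff k >= 5
Affected indices: 5, 6, ..., 6; delta = 1
  P[5]: 39 + 1 = 40
  P[6]: 49 + 1 = 50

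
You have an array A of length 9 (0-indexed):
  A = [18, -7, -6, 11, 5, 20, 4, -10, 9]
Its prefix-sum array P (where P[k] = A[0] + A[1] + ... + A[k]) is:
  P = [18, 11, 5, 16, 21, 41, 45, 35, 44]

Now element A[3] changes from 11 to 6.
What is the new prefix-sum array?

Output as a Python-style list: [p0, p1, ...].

Change: A[3] 11 -> 6, delta = -5
P[k] for k < 3: unchanged (A[3] not included)
P[k] for k >= 3: shift by delta = -5
  P[0] = 18 + 0 = 18
  P[1] = 11 + 0 = 11
  P[2] = 5 + 0 = 5
  P[3] = 16 + -5 = 11
  P[4] = 21 + -5 = 16
  P[5] = 41 + -5 = 36
  P[6] = 45 + -5 = 40
  P[7] = 35 + -5 = 30
  P[8] = 44 + -5 = 39

Answer: [18, 11, 5, 11, 16, 36, 40, 30, 39]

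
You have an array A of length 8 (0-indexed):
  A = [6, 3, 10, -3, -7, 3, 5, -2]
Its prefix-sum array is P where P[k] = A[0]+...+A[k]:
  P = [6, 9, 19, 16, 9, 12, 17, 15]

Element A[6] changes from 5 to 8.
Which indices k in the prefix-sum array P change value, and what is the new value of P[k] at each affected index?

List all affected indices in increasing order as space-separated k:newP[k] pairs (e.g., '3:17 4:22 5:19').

P[k] = A[0] + ... + A[k]
P[k] includes A[6] iff k >= 6
Affected indices: 6, 7, ..., 7; delta = 3
  P[6]: 17 + 3 = 20
  P[7]: 15 + 3 = 18

Answer: 6:20 7:18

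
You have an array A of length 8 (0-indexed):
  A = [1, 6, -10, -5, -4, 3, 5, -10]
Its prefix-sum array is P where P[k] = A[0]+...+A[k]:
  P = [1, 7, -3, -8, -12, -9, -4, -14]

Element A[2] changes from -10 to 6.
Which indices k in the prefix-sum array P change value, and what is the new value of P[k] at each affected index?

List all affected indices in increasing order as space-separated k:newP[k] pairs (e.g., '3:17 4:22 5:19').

P[k] = A[0] + ... + A[k]
P[k] includes A[2] iff k >= 2
Affected indices: 2, 3, ..., 7; delta = 16
  P[2]: -3 + 16 = 13
  P[3]: -8 + 16 = 8
  P[4]: -12 + 16 = 4
  P[5]: -9 + 16 = 7
  P[6]: -4 + 16 = 12
  P[7]: -14 + 16 = 2

Answer: 2:13 3:8 4:4 5:7 6:12 7:2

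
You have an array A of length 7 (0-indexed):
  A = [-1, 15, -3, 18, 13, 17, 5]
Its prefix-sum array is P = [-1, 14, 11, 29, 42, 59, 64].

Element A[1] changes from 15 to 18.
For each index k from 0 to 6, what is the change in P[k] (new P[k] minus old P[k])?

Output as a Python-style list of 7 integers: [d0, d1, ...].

Answer: [0, 3, 3, 3, 3, 3, 3]

Derivation:
Element change: A[1] 15 -> 18, delta = 3
For k < 1: P[k] unchanged, delta_P[k] = 0
For k >= 1: P[k] shifts by exactly 3
Delta array: [0, 3, 3, 3, 3, 3, 3]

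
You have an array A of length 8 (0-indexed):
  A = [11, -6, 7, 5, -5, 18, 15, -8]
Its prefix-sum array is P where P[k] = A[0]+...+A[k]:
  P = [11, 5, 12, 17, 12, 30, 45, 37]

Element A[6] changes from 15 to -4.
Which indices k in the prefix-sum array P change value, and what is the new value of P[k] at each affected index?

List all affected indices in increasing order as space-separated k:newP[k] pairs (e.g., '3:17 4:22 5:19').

P[k] = A[0] + ... + A[k]
P[k] includes A[6] iff k >= 6
Affected indices: 6, 7, ..., 7; delta = -19
  P[6]: 45 + -19 = 26
  P[7]: 37 + -19 = 18

Answer: 6:26 7:18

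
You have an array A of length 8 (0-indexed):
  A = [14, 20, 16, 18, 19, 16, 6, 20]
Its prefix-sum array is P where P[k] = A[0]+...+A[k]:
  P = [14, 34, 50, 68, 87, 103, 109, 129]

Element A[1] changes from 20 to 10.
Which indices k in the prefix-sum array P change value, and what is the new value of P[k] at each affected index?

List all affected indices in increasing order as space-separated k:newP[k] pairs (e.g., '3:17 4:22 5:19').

P[k] = A[0] + ... + A[k]
P[k] includes A[1] iff k >= 1
Affected indices: 1, 2, ..., 7; delta = -10
  P[1]: 34 + -10 = 24
  P[2]: 50 + -10 = 40
  P[3]: 68 + -10 = 58
  P[4]: 87 + -10 = 77
  P[5]: 103 + -10 = 93
  P[6]: 109 + -10 = 99
  P[7]: 129 + -10 = 119

Answer: 1:24 2:40 3:58 4:77 5:93 6:99 7:119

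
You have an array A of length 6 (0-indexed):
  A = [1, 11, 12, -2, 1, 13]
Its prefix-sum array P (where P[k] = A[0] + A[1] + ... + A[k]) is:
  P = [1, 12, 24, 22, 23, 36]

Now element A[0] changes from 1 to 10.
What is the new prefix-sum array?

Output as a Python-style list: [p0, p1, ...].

Answer: [10, 21, 33, 31, 32, 45]

Derivation:
Change: A[0] 1 -> 10, delta = 9
P[k] for k < 0: unchanged (A[0] not included)
P[k] for k >= 0: shift by delta = 9
  P[0] = 1 + 9 = 10
  P[1] = 12 + 9 = 21
  P[2] = 24 + 9 = 33
  P[3] = 22 + 9 = 31
  P[4] = 23 + 9 = 32
  P[5] = 36 + 9 = 45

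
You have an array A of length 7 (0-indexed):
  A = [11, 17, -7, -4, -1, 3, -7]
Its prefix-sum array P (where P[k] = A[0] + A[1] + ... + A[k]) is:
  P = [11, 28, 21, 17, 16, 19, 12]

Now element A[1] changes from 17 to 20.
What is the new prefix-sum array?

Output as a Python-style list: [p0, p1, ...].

Answer: [11, 31, 24, 20, 19, 22, 15]

Derivation:
Change: A[1] 17 -> 20, delta = 3
P[k] for k < 1: unchanged (A[1] not included)
P[k] for k >= 1: shift by delta = 3
  P[0] = 11 + 0 = 11
  P[1] = 28 + 3 = 31
  P[2] = 21 + 3 = 24
  P[3] = 17 + 3 = 20
  P[4] = 16 + 3 = 19
  P[5] = 19 + 3 = 22
  P[6] = 12 + 3 = 15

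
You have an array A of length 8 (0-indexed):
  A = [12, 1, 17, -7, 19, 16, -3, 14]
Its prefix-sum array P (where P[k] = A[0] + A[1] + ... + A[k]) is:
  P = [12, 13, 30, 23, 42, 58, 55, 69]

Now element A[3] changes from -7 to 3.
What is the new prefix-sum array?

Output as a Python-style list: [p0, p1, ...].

Change: A[3] -7 -> 3, delta = 10
P[k] for k < 3: unchanged (A[3] not included)
P[k] for k >= 3: shift by delta = 10
  P[0] = 12 + 0 = 12
  P[1] = 13 + 0 = 13
  P[2] = 30 + 0 = 30
  P[3] = 23 + 10 = 33
  P[4] = 42 + 10 = 52
  P[5] = 58 + 10 = 68
  P[6] = 55 + 10 = 65
  P[7] = 69 + 10 = 79

Answer: [12, 13, 30, 33, 52, 68, 65, 79]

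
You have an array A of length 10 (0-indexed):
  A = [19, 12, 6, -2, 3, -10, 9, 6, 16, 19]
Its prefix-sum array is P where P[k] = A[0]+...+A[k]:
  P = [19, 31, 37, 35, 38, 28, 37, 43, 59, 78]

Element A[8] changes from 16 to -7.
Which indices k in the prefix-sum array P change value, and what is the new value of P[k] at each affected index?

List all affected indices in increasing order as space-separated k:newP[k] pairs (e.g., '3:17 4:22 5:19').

Answer: 8:36 9:55

Derivation:
P[k] = A[0] + ... + A[k]
P[k] includes A[8] iff k >= 8
Affected indices: 8, 9, ..., 9; delta = -23
  P[8]: 59 + -23 = 36
  P[9]: 78 + -23 = 55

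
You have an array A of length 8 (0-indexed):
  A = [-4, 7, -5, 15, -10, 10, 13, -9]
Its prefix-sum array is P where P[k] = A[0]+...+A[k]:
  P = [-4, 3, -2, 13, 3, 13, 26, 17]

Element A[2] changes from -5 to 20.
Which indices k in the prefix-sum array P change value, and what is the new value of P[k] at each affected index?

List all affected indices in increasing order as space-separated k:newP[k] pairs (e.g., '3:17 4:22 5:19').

P[k] = A[0] + ... + A[k]
P[k] includes A[2] iff k >= 2
Affected indices: 2, 3, ..., 7; delta = 25
  P[2]: -2 + 25 = 23
  P[3]: 13 + 25 = 38
  P[4]: 3 + 25 = 28
  P[5]: 13 + 25 = 38
  P[6]: 26 + 25 = 51
  P[7]: 17 + 25 = 42

Answer: 2:23 3:38 4:28 5:38 6:51 7:42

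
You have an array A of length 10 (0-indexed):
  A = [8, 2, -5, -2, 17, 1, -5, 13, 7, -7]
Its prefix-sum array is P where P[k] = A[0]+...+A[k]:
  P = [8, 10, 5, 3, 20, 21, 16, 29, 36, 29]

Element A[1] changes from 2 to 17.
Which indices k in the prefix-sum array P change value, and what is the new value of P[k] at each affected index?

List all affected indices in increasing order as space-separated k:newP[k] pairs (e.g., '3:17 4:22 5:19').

Answer: 1:25 2:20 3:18 4:35 5:36 6:31 7:44 8:51 9:44

Derivation:
P[k] = A[0] + ... + A[k]
P[k] includes A[1] iff k >= 1
Affected indices: 1, 2, ..., 9; delta = 15
  P[1]: 10 + 15 = 25
  P[2]: 5 + 15 = 20
  P[3]: 3 + 15 = 18
  P[4]: 20 + 15 = 35
  P[5]: 21 + 15 = 36
  P[6]: 16 + 15 = 31
  P[7]: 29 + 15 = 44
  P[8]: 36 + 15 = 51
  P[9]: 29 + 15 = 44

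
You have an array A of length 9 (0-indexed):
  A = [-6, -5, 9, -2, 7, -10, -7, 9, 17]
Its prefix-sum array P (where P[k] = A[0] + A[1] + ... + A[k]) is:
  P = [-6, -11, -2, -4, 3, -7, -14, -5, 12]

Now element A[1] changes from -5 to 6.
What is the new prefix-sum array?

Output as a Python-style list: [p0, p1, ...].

Change: A[1] -5 -> 6, delta = 11
P[k] for k < 1: unchanged (A[1] not included)
P[k] for k >= 1: shift by delta = 11
  P[0] = -6 + 0 = -6
  P[1] = -11 + 11 = 0
  P[2] = -2 + 11 = 9
  P[3] = -4 + 11 = 7
  P[4] = 3 + 11 = 14
  P[5] = -7 + 11 = 4
  P[6] = -14 + 11 = -3
  P[7] = -5 + 11 = 6
  P[8] = 12 + 11 = 23

Answer: [-6, 0, 9, 7, 14, 4, -3, 6, 23]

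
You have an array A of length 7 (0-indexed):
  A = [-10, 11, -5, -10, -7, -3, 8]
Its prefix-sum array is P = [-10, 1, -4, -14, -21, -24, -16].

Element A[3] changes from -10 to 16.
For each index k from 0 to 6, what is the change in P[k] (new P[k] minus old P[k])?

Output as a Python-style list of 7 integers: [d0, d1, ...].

Answer: [0, 0, 0, 26, 26, 26, 26]

Derivation:
Element change: A[3] -10 -> 16, delta = 26
For k < 3: P[k] unchanged, delta_P[k] = 0
For k >= 3: P[k] shifts by exactly 26
Delta array: [0, 0, 0, 26, 26, 26, 26]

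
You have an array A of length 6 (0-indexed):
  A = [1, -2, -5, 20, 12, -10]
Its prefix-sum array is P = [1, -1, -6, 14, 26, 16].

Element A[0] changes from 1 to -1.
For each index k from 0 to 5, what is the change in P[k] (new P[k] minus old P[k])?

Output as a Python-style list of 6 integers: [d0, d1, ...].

Element change: A[0] 1 -> -1, delta = -2
For k < 0: P[k] unchanged, delta_P[k] = 0
For k >= 0: P[k] shifts by exactly -2
Delta array: [-2, -2, -2, -2, -2, -2]

Answer: [-2, -2, -2, -2, -2, -2]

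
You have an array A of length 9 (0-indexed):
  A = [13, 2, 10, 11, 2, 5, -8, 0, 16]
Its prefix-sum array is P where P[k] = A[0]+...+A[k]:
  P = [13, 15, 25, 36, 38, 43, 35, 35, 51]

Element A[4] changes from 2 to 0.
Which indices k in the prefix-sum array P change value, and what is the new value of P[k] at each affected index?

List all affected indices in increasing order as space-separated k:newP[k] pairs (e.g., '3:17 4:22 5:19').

P[k] = A[0] + ... + A[k]
P[k] includes A[4] iff k >= 4
Affected indices: 4, 5, ..., 8; delta = -2
  P[4]: 38 + -2 = 36
  P[5]: 43 + -2 = 41
  P[6]: 35 + -2 = 33
  P[7]: 35 + -2 = 33
  P[8]: 51 + -2 = 49

Answer: 4:36 5:41 6:33 7:33 8:49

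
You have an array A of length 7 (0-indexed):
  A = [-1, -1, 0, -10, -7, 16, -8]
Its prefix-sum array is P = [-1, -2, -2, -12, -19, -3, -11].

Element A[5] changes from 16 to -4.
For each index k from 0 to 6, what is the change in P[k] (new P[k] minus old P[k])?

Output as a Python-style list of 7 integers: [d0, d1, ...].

Element change: A[5] 16 -> -4, delta = -20
For k < 5: P[k] unchanged, delta_P[k] = 0
For k >= 5: P[k] shifts by exactly -20
Delta array: [0, 0, 0, 0, 0, -20, -20]

Answer: [0, 0, 0, 0, 0, -20, -20]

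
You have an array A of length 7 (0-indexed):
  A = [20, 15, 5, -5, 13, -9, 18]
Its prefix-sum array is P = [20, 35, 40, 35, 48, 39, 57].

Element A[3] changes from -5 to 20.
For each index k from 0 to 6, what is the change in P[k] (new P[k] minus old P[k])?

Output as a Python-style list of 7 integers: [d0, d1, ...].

Element change: A[3] -5 -> 20, delta = 25
For k < 3: P[k] unchanged, delta_P[k] = 0
For k >= 3: P[k] shifts by exactly 25
Delta array: [0, 0, 0, 25, 25, 25, 25]

Answer: [0, 0, 0, 25, 25, 25, 25]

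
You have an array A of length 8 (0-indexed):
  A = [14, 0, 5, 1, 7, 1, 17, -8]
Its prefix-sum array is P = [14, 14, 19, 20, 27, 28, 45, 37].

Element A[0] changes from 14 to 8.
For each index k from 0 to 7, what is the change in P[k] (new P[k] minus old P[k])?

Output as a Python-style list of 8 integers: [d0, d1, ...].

Element change: A[0] 14 -> 8, delta = -6
For k < 0: P[k] unchanged, delta_P[k] = 0
For k >= 0: P[k] shifts by exactly -6
Delta array: [-6, -6, -6, -6, -6, -6, -6, -6]

Answer: [-6, -6, -6, -6, -6, -6, -6, -6]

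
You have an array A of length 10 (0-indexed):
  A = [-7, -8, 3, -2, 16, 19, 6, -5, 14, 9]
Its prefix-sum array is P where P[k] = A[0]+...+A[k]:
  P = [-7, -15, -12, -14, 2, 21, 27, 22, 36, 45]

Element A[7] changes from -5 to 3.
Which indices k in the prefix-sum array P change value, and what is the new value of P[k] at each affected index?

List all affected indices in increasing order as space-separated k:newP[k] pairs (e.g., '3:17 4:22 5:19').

P[k] = A[0] + ... + A[k]
P[k] includes A[7] iff k >= 7
Affected indices: 7, 8, ..., 9; delta = 8
  P[7]: 22 + 8 = 30
  P[8]: 36 + 8 = 44
  P[9]: 45 + 8 = 53

Answer: 7:30 8:44 9:53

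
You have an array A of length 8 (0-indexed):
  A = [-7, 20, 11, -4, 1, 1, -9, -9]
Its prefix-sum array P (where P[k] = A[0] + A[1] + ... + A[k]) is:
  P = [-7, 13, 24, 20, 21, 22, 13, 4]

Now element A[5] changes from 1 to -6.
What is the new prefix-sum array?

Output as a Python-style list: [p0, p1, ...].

Answer: [-7, 13, 24, 20, 21, 15, 6, -3]

Derivation:
Change: A[5] 1 -> -6, delta = -7
P[k] for k < 5: unchanged (A[5] not included)
P[k] for k >= 5: shift by delta = -7
  P[0] = -7 + 0 = -7
  P[1] = 13 + 0 = 13
  P[2] = 24 + 0 = 24
  P[3] = 20 + 0 = 20
  P[4] = 21 + 0 = 21
  P[5] = 22 + -7 = 15
  P[6] = 13 + -7 = 6
  P[7] = 4 + -7 = -3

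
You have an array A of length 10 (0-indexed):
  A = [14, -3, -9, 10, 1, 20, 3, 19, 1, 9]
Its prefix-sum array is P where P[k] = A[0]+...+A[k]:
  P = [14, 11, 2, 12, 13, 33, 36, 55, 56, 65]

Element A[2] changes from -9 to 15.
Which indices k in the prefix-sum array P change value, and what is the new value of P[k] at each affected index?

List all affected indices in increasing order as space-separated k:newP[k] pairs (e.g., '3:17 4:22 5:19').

P[k] = A[0] + ... + A[k]
P[k] includes A[2] iff k >= 2
Affected indices: 2, 3, ..., 9; delta = 24
  P[2]: 2 + 24 = 26
  P[3]: 12 + 24 = 36
  P[4]: 13 + 24 = 37
  P[5]: 33 + 24 = 57
  P[6]: 36 + 24 = 60
  P[7]: 55 + 24 = 79
  P[8]: 56 + 24 = 80
  P[9]: 65 + 24 = 89

Answer: 2:26 3:36 4:37 5:57 6:60 7:79 8:80 9:89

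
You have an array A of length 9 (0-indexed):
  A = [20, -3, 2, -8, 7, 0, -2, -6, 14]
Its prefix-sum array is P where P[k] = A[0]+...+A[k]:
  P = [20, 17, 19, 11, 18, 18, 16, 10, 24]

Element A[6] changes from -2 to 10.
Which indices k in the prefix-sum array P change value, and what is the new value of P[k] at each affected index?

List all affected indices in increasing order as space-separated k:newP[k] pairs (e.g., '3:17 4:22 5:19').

P[k] = A[0] + ... + A[k]
P[k] includes A[6] iff k >= 6
Affected indices: 6, 7, ..., 8; delta = 12
  P[6]: 16 + 12 = 28
  P[7]: 10 + 12 = 22
  P[8]: 24 + 12 = 36

Answer: 6:28 7:22 8:36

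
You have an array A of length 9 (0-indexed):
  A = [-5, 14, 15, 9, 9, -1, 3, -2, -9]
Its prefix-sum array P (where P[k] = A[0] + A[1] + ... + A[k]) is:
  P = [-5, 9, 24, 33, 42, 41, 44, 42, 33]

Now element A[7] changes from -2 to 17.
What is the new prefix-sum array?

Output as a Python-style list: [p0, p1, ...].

Answer: [-5, 9, 24, 33, 42, 41, 44, 61, 52]

Derivation:
Change: A[7] -2 -> 17, delta = 19
P[k] for k < 7: unchanged (A[7] not included)
P[k] for k >= 7: shift by delta = 19
  P[0] = -5 + 0 = -5
  P[1] = 9 + 0 = 9
  P[2] = 24 + 0 = 24
  P[3] = 33 + 0 = 33
  P[4] = 42 + 0 = 42
  P[5] = 41 + 0 = 41
  P[6] = 44 + 0 = 44
  P[7] = 42 + 19 = 61
  P[8] = 33 + 19 = 52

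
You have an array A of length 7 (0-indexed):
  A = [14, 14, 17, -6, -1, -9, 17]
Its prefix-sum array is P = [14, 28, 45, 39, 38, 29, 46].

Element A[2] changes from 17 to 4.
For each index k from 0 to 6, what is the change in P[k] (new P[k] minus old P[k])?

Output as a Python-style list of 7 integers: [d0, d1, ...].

Answer: [0, 0, -13, -13, -13, -13, -13]

Derivation:
Element change: A[2] 17 -> 4, delta = -13
For k < 2: P[k] unchanged, delta_P[k] = 0
For k >= 2: P[k] shifts by exactly -13
Delta array: [0, 0, -13, -13, -13, -13, -13]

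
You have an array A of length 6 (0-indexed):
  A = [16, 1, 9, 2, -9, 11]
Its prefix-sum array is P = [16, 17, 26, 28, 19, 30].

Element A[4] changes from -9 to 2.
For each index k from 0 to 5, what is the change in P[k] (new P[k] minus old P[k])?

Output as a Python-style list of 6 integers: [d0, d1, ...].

Element change: A[4] -9 -> 2, delta = 11
For k < 4: P[k] unchanged, delta_P[k] = 0
For k >= 4: P[k] shifts by exactly 11
Delta array: [0, 0, 0, 0, 11, 11]

Answer: [0, 0, 0, 0, 11, 11]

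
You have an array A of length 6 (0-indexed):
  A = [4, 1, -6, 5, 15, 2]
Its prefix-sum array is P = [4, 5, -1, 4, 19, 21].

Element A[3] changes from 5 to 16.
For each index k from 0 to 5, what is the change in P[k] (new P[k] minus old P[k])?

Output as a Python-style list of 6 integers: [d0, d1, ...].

Answer: [0, 0, 0, 11, 11, 11]

Derivation:
Element change: A[3] 5 -> 16, delta = 11
For k < 3: P[k] unchanged, delta_P[k] = 0
For k >= 3: P[k] shifts by exactly 11
Delta array: [0, 0, 0, 11, 11, 11]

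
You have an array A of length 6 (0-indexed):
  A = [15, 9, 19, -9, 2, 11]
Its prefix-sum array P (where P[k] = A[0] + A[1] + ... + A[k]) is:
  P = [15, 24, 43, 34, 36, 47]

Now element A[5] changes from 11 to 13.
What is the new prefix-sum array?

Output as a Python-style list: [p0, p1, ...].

Change: A[5] 11 -> 13, delta = 2
P[k] for k < 5: unchanged (A[5] not included)
P[k] for k >= 5: shift by delta = 2
  P[0] = 15 + 0 = 15
  P[1] = 24 + 0 = 24
  P[2] = 43 + 0 = 43
  P[3] = 34 + 0 = 34
  P[4] = 36 + 0 = 36
  P[5] = 47 + 2 = 49

Answer: [15, 24, 43, 34, 36, 49]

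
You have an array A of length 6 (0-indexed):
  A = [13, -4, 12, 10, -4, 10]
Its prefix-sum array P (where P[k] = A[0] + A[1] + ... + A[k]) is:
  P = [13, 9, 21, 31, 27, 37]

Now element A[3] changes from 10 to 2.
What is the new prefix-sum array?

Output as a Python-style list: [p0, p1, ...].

Answer: [13, 9, 21, 23, 19, 29]

Derivation:
Change: A[3] 10 -> 2, delta = -8
P[k] for k < 3: unchanged (A[3] not included)
P[k] for k >= 3: shift by delta = -8
  P[0] = 13 + 0 = 13
  P[1] = 9 + 0 = 9
  P[2] = 21 + 0 = 21
  P[3] = 31 + -8 = 23
  P[4] = 27 + -8 = 19
  P[5] = 37 + -8 = 29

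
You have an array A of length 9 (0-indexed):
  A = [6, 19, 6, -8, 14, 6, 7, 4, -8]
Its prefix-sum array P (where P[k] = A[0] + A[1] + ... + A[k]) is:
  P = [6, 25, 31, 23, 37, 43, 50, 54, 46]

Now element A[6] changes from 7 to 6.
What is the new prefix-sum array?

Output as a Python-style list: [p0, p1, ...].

Answer: [6, 25, 31, 23, 37, 43, 49, 53, 45]

Derivation:
Change: A[6] 7 -> 6, delta = -1
P[k] for k < 6: unchanged (A[6] not included)
P[k] for k >= 6: shift by delta = -1
  P[0] = 6 + 0 = 6
  P[1] = 25 + 0 = 25
  P[2] = 31 + 0 = 31
  P[3] = 23 + 0 = 23
  P[4] = 37 + 0 = 37
  P[5] = 43 + 0 = 43
  P[6] = 50 + -1 = 49
  P[7] = 54 + -1 = 53
  P[8] = 46 + -1 = 45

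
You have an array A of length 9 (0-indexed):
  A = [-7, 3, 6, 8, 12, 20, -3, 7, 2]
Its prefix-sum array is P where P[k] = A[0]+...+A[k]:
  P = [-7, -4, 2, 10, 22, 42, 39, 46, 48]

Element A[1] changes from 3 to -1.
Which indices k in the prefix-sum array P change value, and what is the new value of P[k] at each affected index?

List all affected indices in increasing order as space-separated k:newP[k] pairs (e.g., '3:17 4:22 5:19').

Answer: 1:-8 2:-2 3:6 4:18 5:38 6:35 7:42 8:44

Derivation:
P[k] = A[0] + ... + A[k]
P[k] includes A[1] iff k >= 1
Affected indices: 1, 2, ..., 8; delta = -4
  P[1]: -4 + -4 = -8
  P[2]: 2 + -4 = -2
  P[3]: 10 + -4 = 6
  P[4]: 22 + -4 = 18
  P[5]: 42 + -4 = 38
  P[6]: 39 + -4 = 35
  P[7]: 46 + -4 = 42
  P[8]: 48 + -4 = 44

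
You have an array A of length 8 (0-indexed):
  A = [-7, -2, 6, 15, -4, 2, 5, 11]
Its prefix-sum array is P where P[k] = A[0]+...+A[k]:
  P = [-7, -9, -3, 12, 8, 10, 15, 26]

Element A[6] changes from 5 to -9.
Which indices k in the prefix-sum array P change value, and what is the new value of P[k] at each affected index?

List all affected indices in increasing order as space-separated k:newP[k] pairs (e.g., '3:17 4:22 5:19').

Answer: 6:1 7:12

Derivation:
P[k] = A[0] + ... + A[k]
P[k] includes A[6] iff k >= 6
Affected indices: 6, 7, ..., 7; delta = -14
  P[6]: 15 + -14 = 1
  P[7]: 26 + -14 = 12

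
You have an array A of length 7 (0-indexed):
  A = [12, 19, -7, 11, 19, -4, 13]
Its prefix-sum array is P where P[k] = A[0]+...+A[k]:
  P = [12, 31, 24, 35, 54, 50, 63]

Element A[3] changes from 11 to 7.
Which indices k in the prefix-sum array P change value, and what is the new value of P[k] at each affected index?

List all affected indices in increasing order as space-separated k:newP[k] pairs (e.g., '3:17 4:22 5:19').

Answer: 3:31 4:50 5:46 6:59

Derivation:
P[k] = A[0] + ... + A[k]
P[k] includes A[3] iff k >= 3
Affected indices: 3, 4, ..., 6; delta = -4
  P[3]: 35 + -4 = 31
  P[4]: 54 + -4 = 50
  P[5]: 50 + -4 = 46
  P[6]: 63 + -4 = 59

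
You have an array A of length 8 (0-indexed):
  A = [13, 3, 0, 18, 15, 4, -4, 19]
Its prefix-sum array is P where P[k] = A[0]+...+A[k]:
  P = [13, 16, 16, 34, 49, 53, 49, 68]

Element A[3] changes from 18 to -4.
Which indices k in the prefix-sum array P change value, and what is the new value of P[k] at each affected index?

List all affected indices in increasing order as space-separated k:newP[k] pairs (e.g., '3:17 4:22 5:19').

Answer: 3:12 4:27 5:31 6:27 7:46

Derivation:
P[k] = A[0] + ... + A[k]
P[k] includes A[3] iff k >= 3
Affected indices: 3, 4, ..., 7; delta = -22
  P[3]: 34 + -22 = 12
  P[4]: 49 + -22 = 27
  P[5]: 53 + -22 = 31
  P[6]: 49 + -22 = 27
  P[7]: 68 + -22 = 46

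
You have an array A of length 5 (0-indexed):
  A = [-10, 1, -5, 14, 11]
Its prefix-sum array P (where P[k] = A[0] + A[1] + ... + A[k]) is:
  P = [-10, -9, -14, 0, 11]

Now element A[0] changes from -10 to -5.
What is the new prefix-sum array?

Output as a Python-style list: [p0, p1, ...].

Answer: [-5, -4, -9, 5, 16]

Derivation:
Change: A[0] -10 -> -5, delta = 5
P[k] for k < 0: unchanged (A[0] not included)
P[k] for k >= 0: shift by delta = 5
  P[0] = -10 + 5 = -5
  P[1] = -9 + 5 = -4
  P[2] = -14 + 5 = -9
  P[3] = 0 + 5 = 5
  P[4] = 11 + 5 = 16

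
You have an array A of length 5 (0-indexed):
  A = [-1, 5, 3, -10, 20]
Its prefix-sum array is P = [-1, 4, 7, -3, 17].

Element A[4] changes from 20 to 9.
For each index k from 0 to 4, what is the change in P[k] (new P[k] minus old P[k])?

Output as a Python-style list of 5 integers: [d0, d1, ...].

Answer: [0, 0, 0, 0, -11]

Derivation:
Element change: A[4] 20 -> 9, delta = -11
For k < 4: P[k] unchanged, delta_P[k] = 0
For k >= 4: P[k] shifts by exactly -11
Delta array: [0, 0, 0, 0, -11]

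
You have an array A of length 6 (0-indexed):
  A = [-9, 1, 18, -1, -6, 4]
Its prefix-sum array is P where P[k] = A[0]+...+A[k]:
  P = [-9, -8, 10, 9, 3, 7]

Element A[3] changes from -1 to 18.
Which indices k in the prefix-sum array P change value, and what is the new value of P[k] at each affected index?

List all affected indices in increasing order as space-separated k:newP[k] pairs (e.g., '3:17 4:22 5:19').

Answer: 3:28 4:22 5:26

Derivation:
P[k] = A[0] + ... + A[k]
P[k] includes A[3] iff k >= 3
Affected indices: 3, 4, ..., 5; delta = 19
  P[3]: 9 + 19 = 28
  P[4]: 3 + 19 = 22
  P[5]: 7 + 19 = 26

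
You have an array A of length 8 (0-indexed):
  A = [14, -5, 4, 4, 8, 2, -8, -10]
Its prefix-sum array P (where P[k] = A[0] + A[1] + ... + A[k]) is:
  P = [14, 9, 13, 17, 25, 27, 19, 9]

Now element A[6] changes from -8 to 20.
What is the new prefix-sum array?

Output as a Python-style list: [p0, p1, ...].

Answer: [14, 9, 13, 17, 25, 27, 47, 37]

Derivation:
Change: A[6] -8 -> 20, delta = 28
P[k] for k < 6: unchanged (A[6] not included)
P[k] for k >= 6: shift by delta = 28
  P[0] = 14 + 0 = 14
  P[1] = 9 + 0 = 9
  P[2] = 13 + 0 = 13
  P[3] = 17 + 0 = 17
  P[4] = 25 + 0 = 25
  P[5] = 27 + 0 = 27
  P[6] = 19 + 28 = 47
  P[7] = 9 + 28 = 37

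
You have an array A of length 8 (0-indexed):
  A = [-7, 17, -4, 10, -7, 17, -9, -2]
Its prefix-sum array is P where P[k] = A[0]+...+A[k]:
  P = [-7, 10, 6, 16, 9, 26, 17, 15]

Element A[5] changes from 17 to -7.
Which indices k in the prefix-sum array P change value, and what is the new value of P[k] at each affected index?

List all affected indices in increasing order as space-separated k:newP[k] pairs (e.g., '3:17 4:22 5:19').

Answer: 5:2 6:-7 7:-9

Derivation:
P[k] = A[0] + ... + A[k]
P[k] includes A[5] iff k >= 5
Affected indices: 5, 6, ..., 7; delta = -24
  P[5]: 26 + -24 = 2
  P[6]: 17 + -24 = -7
  P[7]: 15 + -24 = -9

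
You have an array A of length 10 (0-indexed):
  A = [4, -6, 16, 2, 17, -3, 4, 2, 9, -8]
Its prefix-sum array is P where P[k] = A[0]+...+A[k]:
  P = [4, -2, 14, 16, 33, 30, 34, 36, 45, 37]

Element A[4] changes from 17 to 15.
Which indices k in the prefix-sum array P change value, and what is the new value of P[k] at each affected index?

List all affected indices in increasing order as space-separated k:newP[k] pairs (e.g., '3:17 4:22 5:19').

Answer: 4:31 5:28 6:32 7:34 8:43 9:35

Derivation:
P[k] = A[0] + ... + A[k]
P[k] includes A[4] iff k >= 4
Affected indices: 4, 5, ..., 9; delta = -2
  P[4]: 33 + -2 = 31
  P[5]: 30 + -2 = 28
  P[6]: 34 + -2 = 32
  P[7]: 36 + -2 = 34
  P[8]: 45 + -2 = 43
  P[9]: 37 + -2 = 35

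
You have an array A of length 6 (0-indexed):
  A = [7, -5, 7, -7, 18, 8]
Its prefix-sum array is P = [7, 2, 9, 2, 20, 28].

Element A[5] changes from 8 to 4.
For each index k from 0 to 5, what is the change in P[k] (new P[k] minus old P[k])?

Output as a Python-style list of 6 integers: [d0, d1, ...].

Answer: [0, 0, 0, 0, 0, -4]

Derivation:
Element change: A[5] 8 -> 4, delta = -4
For k < 5: P[k] unchanged, delta_P[k] = 0
For k >= 5: P[k] shifts by exactly -4
Delta array: [0, 0, 0, 0, 0, -4]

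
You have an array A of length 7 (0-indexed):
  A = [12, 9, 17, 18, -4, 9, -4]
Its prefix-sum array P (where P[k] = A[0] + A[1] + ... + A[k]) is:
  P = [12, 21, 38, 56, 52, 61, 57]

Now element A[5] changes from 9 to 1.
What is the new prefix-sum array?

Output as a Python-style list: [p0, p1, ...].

Change: A[5] 9 -> 1, delta = -8
P[k] for k < 5: unchanged (A[5] not included)
P[k] for k >= 5: shift by delta = -8
  P[0] = 12 + 0 = 12
  P[1] = 21 + 0 = 21
  P[2] = 38 + 0 = 38
  P[3] = 56 + 0 = 56
  P[4] = 52 + 0 = 52
  P[5] = 61 + -8 = 53
  P[6] = 57 + -8 = 49

Answer: [12, 21, 38, 56, 52, 53, 49]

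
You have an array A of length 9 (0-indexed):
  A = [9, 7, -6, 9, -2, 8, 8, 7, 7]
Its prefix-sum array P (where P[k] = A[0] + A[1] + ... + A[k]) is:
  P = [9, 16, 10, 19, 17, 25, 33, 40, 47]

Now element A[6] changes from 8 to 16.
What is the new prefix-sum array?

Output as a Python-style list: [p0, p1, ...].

Change: A[6] 8 -> 16, delta = 8
P[k] for k < 6: unchanged (A[6] not included)
P[k] for k >= 6: shift by delta = 8
  P[0] = 9 + 0 = 9
  P[1] = 16 + 0 = 16
  P[2] = 10 + 0 = 10
  P[3] = 19 + 0 = 19
  P[4] = 17 + 0 = 17
  P[5] = 25 + 0 = 25
  P[6] = 33 + 8 = 41
  P[7] = 40 + 8 = 48
  P[8] = 47 + 8 = 55

Answer: [9, 16, 10, 19, 17, 25, 41, 48, 55]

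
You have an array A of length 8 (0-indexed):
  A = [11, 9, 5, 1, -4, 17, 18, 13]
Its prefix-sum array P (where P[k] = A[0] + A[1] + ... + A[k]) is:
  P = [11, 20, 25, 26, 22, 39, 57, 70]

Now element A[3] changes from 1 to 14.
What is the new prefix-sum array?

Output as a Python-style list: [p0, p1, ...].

Change: A[3] 1 -> 14, delta = 13
P[k] for k < 3: unchanged (A[3] not included)
P[k] for k >= 3: shift by delta = 13
  P[0] = 11 + 0 = 11
  P[1] = 20 + 0 = 20
  P[2] = 25 + 0 = 25
  P[3] = 26 + 13 = 39
  P[4] = 22 + 13 = 35
  P[5] = 39 + 13 = 52
  P[6] = 57 + 13 = 70
  P[7] = 70 + 13 = 83

Answer: [11, 20, 25, 39, 35, 52, 70, 83]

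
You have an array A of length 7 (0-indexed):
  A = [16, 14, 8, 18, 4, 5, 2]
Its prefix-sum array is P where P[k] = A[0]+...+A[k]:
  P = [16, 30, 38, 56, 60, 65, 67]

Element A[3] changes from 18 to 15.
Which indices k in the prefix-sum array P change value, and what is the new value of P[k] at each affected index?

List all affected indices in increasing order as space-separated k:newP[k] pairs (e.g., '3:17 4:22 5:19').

P[k] = A[0] + ... + A[k]
P[k] includes A[3] iff k >= 3
Affected indices: 3, 4, ..., 6; delta = -3
  P[3]: 56 + -3 = 53
  P[4]: 60 + -3 = 57
  P[5]: 65 + -3 = 62
  P[6]: 67 + -3 = 64

Answer: 3:53 4:57 5:62 6:64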